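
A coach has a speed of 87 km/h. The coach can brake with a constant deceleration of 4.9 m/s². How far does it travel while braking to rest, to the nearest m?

Braking distance ≈ 60 m

87 km/h ÷ 3.6 = 24.1667 m/s.
Braking distance = v²/(2a) = 24.1667² / (2 × 4.900) = 584.029 / 9.800 = 59.595 m.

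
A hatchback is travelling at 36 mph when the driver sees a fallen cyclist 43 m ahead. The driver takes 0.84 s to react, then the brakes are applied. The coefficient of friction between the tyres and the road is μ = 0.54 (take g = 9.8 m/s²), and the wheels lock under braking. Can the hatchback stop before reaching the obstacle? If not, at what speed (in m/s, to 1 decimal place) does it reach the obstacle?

Yes — it stops about 5.0 m short of the obstacle, so it never reaches it

36 mph × 0.44704 = 16.0934 m/s.
a = μg = 0.54 × 9.8 = 5.292 m/s².
Reaction distance = 16.0934 × 0.84 = 13.518 m.
Braking distance = v²/(2a) = 258.998 / 10.584 = 24.471 m.
Total stopping distance = 13.518 + 24.471 = 37.989 m, vs 43 m available — it stops with 43 − 37.989 = 5.011 m to spare.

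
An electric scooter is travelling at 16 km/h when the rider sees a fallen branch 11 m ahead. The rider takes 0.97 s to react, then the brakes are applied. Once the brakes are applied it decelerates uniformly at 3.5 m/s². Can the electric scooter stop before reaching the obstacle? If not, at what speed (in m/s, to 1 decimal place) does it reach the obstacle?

Yes — it stops about 3.9 m short of the obstacle, so it never reaches it

16 km/h ÷ 3.6 = 4.4444 m/s.
Reaction distance = 4.4444 × 0.97 = 4.311 m.
Braking distance = v²/(2a) = 19.753 / 7.000 = 2.822 m.
Total stopping distance = 4.311 + 2.822 = 7.133 m, vs 11 m available — it stops with 11 − 7.133 = 3.867 m to spare.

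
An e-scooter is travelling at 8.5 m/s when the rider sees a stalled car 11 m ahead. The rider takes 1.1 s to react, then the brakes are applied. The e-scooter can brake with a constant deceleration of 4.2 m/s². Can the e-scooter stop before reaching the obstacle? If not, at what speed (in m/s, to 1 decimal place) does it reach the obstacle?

Reaction distance = 8.5000 × 1.1 = 9.350 m.
Braking distance needed to stop: v²/(2a) = 72.250 / 8.400 = 8.601 m, so total needed = 9.350 + 8.601 = 17.951 m > 11 m — it cannot stop.
Distance remaining when braking begins: 11 − 9.350 = 1.650 m.
v² = v₀² − 2a·d = 72.250 − 2 × 4.200 × 1.650 = 58.390 m²/s².
v = √58.390 = 7.641 m/s.

No — it strikes the obstacle at 7.6 m/s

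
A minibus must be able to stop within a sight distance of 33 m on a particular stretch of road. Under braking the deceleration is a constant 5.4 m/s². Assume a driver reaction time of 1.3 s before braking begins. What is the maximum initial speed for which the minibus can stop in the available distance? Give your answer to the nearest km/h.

Maximum speed ≈ 47 km/h

Stopping distance: v·t_r + v²/(2a) = 33 with t_r = 1.3 s and a = 5.400 m/s².
So v² + 14.040 v − 356.40 = 0.
Positive root: v = −a·t_r + √((a·t_r)² + 2a·d) = −7.020 + √(49.280 + 356.40) = 13.1215 m/s.
13.1215 m/s × 3.6 = 47.237 km/h.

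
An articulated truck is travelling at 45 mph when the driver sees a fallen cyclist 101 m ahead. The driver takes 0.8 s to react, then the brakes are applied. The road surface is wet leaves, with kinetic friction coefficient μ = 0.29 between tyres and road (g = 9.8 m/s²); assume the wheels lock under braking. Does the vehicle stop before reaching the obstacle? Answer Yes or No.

45 mph × 0.44704 = 20.1168 m/s.
a = μg = 0.29 × 9.8 = 2.842 m/s².
Reaction distance = 20.1168 × 0.8 = 16.093 m.
Braking distance = v²/(2a) = 404.686 / 5.684 = 71.197 m.
Total stopping distance = 16.093 + 71.197 = 87.290 m, vs 101 m available — it stops with 101 − 87.290 = 13.710 m to spare.

Yes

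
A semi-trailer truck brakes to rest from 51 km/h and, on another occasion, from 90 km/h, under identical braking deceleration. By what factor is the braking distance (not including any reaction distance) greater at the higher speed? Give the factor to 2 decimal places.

Braking distance d = v²/(2a), so with a fixed, d ∝ v².
Factor = (90/51)² = 1.7647² = 3.1142.

Factor ≈ 3.11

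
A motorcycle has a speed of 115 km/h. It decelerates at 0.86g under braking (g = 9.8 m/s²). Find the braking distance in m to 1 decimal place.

115 km/h ÷ 3.6 = 31.9444 m/s.
a = 0.86 × 9.8 = 8.428 m/s².
Braking distance = v²/(2a) = 31.9444² / (2 × 8.428) = 1020.445 / 16.856 = 60.539 m.

Braking distance ≈ 60.5 m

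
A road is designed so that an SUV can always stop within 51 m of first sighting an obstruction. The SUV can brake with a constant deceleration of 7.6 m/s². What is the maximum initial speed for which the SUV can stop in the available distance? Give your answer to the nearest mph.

v²/(2a) = d ⇒ v = √(2 × 7.600 × 51) = √775.20 = 27.8424 m/s.
27.8424 m/s ÷ 0.44704 = 62.282 mph.

Maximum speed ≈ 62 mph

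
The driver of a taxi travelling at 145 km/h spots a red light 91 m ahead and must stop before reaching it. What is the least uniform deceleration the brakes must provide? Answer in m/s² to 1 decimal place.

145 km/h ÷ 3.6 = 40.2778 m/s.
v² = 2a·d ⇒ a = v²/(2d) = 40.2778² / (2 × 91.000) = 1622.301 / 182.000 = 8.9137 m/s².

Required deceleration ≈ 8.9 m/s²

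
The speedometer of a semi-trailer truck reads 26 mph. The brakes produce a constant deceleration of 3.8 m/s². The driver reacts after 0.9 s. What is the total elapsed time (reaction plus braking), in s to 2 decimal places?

Total time ≈ 3.96 s

26 mph × 0.44704 = 11.6230 m/s.
Braking time = v/a = 11.6230 / 3.800 = 3.059 s.
Total = 0.9 + 3.059 = 3.959 s.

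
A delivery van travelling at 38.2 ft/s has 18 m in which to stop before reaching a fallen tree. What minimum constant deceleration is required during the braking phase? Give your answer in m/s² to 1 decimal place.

38.2 ft/s × 0.3048 = 11.6434 m/s.
v² = 2a·d ⇒ a = v²/(2d) = 11.6434² / (2 × 18.000) = 135.569 / 36.000 = 3.7658 m/s².

Required deceleration ≈ 3.8 m/s²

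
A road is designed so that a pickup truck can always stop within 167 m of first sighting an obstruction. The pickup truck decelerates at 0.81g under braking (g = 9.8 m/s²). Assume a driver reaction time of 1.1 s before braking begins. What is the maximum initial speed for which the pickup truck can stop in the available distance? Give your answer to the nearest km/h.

Maximum speed ≈ 157 km/h

a = 0.81 × 9.8 = 7.938 m/s².
Stopping distance: v·t_r + v²/(2a) = 167 with t_r = 1.1 s and a = 7.938 m/s².
So v² + 17.464 v − 2651.29 = 0.
Positive root: v = −a·t_r + √((a·t_r)² + 2a·d) = −8.732 + √(76.248 + 2651.29) = 43.4938 m/s.
43.4938 m/s × 3.6 = 156.578 km/h.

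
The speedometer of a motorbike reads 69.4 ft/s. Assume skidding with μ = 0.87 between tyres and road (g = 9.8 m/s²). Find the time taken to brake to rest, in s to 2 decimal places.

Braking time ≈ 2.48 s

69.4 ft/s × 0.3048 = 21.1531 m/s.
a = μg = 0.87 × 9.8 = 8.526 m/s².
Braking time = v/a = 21.1531 / 8.526 = 2.481 s.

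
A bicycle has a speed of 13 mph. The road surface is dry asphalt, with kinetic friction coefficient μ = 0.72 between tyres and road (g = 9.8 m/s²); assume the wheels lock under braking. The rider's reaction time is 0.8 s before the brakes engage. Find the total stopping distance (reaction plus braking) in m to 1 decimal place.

Total stopping distance ≈ 7.0 m

13 mph × 0.44704 = 5.8115 m/s.
a = μg = 0.72 × 9.8 = 7.056 m/s².
Reaction distance = v·t_r = 5.8115 × 0.8 = 4.649 m.
Braking distance = v²/(2a) = 5.8115² / (2 × 7.056) = 33.774 / 14.112 = 2.393 m.
Total = 4.649 + 2.393 = 7.042 m.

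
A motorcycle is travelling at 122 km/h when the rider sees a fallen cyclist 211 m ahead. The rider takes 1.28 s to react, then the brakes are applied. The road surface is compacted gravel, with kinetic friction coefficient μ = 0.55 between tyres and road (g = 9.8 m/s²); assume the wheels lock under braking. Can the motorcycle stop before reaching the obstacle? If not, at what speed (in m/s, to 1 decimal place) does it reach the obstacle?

Yes — it stops about 61.1 m short of the obstacle, so it never reaches it

122 km/h ÷ 3.6 = 33.8889 m/s.
a = μg = 0.55 × 9.8 = 5.390 m/s².
Reaction distance = 33.8889 × 1.28 = 43.378 m.
Braking distance = v²/(2a) = 1148.458 / 10.780 = 106.536 m.
Total stopping distance = 43.378 + 106.536 = 149.914 m, vs 211 m available — it stops with 211 − 149.914 = 61.086 m to spare.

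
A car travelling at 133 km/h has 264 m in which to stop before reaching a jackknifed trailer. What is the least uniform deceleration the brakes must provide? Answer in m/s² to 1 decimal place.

Required deceleration ≈ 2.6 m/s²

133 km/h ÷ 3.6 = 36.9444 m/s.
v² = 2a·d ⇒ a = v²/(2d) = 36.9444² / (2 × 264.000) = 1364.889 / 528.000 = 2.5850 m/s².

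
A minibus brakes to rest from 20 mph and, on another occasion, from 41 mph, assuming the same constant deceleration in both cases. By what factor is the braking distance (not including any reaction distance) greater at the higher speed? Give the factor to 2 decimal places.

Braking distance d = v²/(2a), so with a fixed, d ∝ v².
Factor = (41/20)² = 2.0500² = 4.2025.

Factor ≈ 4.20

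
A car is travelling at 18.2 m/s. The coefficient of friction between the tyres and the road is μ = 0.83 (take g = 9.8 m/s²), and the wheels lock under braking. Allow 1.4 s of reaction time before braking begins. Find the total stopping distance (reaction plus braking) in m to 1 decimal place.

a = μg = 0.83 × 9.8 = 8.134 m/s².
Reaction distance = v·t_r = 18.2000 × 1.4 = 25.480 m.
Braking distance = v²/(2a) = 18.2000² / (2 × 8.134) = 331.240 / 16.268 = 20.361 m.
Total = 25.480 + 20.361 = 45.841 m.

Total stopping distance ≈ 45.8 m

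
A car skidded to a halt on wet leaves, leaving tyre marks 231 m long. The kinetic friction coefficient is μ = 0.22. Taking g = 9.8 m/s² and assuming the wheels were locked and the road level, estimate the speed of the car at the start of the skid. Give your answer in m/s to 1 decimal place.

Initial speed ≈ 31.6 m/s

Deceleration a = μg = 0.22 × 9.8 = 2.156 m/s².
v = √(2a·d) = √(2 × 2.156 × 231) = √996.072 = 31.5606 m/s.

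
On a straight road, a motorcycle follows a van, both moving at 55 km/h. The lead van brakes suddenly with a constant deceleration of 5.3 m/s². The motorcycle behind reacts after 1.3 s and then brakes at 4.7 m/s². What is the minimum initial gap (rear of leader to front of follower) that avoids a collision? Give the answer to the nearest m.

55 km/h ÷ 3.6 = 15.2778 m/s.
Leader travels v²/(2a_L) = 233.411 / 10.600 = 22.020 m before stopping.
Follower covers v·t_r = 15.2778 × 1.3 = 19.861 m while reacting, then v²/(2a_F) = 233.411 / 9.400 = 24.831 m while braking, for a total of 19.861 + 24.831 = 44.692 m.
Since a_F ≤ a_L and the follower starts braking later, the follower is never slower than the leader, so the closest approach is when both have stopped.
Minimum gap = 44.692 − 22.020 = 22.672 m.

Minimum gap ≈ 23 m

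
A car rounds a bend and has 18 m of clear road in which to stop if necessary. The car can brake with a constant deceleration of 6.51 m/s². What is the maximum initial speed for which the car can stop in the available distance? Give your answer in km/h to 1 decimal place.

v²/(2a) = d ⇒ v = √(2 × 6.510 × 18) = √234.36 = 15.3088 m/s.
15.3088 m/s × 3.6 = 55.112 km/h.

Maximum speed ≈ 55.1 km/h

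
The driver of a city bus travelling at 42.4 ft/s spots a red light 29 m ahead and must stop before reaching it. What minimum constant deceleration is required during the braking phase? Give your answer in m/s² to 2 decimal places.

Required deceleration ≈ 2.88 m/s²

42.4 ft/s × 0.3048 = 12.9235 m/s.
v² = 2a·d ⇒ a = v²/(2d) = 12.9235² / (2 × 29.000) = 167.017 / 58.000 = 2.8796 m/s².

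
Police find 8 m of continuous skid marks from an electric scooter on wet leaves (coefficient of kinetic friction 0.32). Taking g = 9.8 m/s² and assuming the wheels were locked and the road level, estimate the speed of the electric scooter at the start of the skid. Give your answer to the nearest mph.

Deceleration a = μg = 0.32 × 9.8 = 3.136 m/s².
v = √(2a·d) = √(2 × 3.136 × 8) = √50.176 = 7.0835 m/s.
= 7.0835 ÷ 0.44704 = 15.845 mph.

Initial speed ≈ 16 mph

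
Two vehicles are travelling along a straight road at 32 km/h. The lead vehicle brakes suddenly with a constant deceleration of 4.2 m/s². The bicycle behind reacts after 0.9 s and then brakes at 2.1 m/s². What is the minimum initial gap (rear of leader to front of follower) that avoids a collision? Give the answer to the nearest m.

32 km/h ÷ 3.6 = 8.8889 m/s.
Leader travels v²/(2a_L) = 79.013 / 8.400 = 9.406 m before stopping.
Follower covers v·t_r = 8.8889 × 0.9 = 8.000 m while reacting, then v²/(2a_F) = 79.013 / 4.200 = 18.813 m while braking, for a total of 8.000 + 18.813 = 26.813 m.
Since a_F ≤ a_L and the follower starts braking later, the follower is never slower than the leader, so the closest approach is when both have stopped.
Minimum gap = 26.813 − 9.406 = 17.407 m.

Minimum gap ≈ 17 m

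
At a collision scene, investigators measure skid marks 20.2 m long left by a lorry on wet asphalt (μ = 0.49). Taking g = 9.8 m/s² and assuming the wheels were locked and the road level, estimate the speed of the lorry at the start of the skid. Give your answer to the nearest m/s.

Deceleration a = μg = 0.49 × 9.8 = 4.802 m/s².
v = √(2a·d) = √(2 × 4.802 × 20.2) = √194.001 = 13.9284 m/s.

Initial speed ≈ 14 m/s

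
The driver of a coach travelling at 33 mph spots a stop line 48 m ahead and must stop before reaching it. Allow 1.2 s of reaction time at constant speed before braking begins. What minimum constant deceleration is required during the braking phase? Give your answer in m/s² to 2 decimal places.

33 mph × 0.44704 = 14.7523 m/s.
Distance covered during reaction = 14.7523 × 1.2 = 17.703 m.
Distance available for braking: 48 − 17.703 = 30.297 m.
v² = 2a·d ⇒ a = v²/(2d) = 14.7523² / (2 × 30.297) = 217.630 / 60.594 = 3.5916 m/s².

Required deceleration ≈ 3.59 m/s²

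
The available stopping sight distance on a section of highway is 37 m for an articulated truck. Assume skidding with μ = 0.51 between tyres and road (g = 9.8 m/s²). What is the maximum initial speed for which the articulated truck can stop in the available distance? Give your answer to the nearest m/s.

Maximum speed ≈ 19 m/s

a = μg = 0.51 × 9.8 = 4.998 m/s².
v²/(2a) = d ⇒ v = √(2 × 4.998 × 37) = √369.85 = 19.2315 m/s.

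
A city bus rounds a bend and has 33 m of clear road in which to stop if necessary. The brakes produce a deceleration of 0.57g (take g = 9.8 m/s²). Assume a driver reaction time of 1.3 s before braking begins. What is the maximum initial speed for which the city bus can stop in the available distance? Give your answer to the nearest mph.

a = 0.57 × 9.8 = 5.586 m/s².
Stopping distance: v·t_r + v²/(2a) = 33 with t_r = 1.3 s and a = 5.586 m/s².
So v² + 14.524 v − 368.68 = 0.
Positive root: v = −a·t_r + √((a·t_r)² + 2a·d) = −7.262 + √(52.737 + 368.68) = 13.2664 m/s.
13.2664 m/s ÷ 0.44704 = 29.676 mph.

Maximum speed ≈ 30 mph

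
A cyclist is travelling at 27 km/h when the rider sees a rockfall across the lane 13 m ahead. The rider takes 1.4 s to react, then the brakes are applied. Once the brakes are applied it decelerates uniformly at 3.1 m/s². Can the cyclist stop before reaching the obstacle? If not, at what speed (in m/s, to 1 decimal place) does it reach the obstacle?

27 km/h ÷ 3.6 = 7.5000 m/s.
Reaction distance = 7.5000 × 1.4 = 10.500 m.
Braking distance needed to stop: v²/(2a) = 56.250 / 6.200 = 9.073 m, so total needed = 10.500 + 9.073 = 19.573 m > 13 m — it cannot stop.
Distance remaining when braking begins: 13 − 10.500 = 2.500 m.
v² = v₀² − 2a·d = 56.250 − 2 × 3.100 × 2.500 = 40.750 m²/s².
v = √40.750 = 6.384 m/s.

No — it strikes the obstacle at 6.4 m/s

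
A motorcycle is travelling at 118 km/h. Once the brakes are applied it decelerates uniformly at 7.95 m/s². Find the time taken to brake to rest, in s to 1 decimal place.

Braking time ≈ 4.1 s

118 km/h ÷ 3.6 = 32.7778 m/s.
Braking time = v/a = 32.7778 / 7.950 = 4.123 s.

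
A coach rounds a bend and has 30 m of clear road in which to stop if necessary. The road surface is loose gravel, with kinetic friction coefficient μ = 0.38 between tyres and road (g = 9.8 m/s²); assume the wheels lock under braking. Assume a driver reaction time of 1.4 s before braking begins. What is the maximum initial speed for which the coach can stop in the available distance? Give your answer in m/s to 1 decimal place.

a = μg = 0.38 × 9.8 = 3.724 m/s².
Stopping distance: v·t_r + v²/(2a) = 30 with t_r = 1.4 s and a = 3.724 m/s².
So v² + 10.427 v − 223.44 = 0.
Positive root: v = −a·t_r + √((a·t_r)² + 2a·d) = −5.214 + √(27.186 + 223.44) = 10.6172 m/s.

Maximum speed ≈ 10.6 m/s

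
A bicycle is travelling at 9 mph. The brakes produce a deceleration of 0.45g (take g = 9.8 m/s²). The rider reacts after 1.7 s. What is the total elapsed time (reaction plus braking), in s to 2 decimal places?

9 mph × 0.44704 = 4.0234 m/s.
a = 0.45 × 9.8 = 4.410 m/s².
Braking time = v/a = 4.0234 / 4.410 = 0.912 s.
Total = 1.7 + 0.912 = 2.612 s.

Total time ≈ 2.61 s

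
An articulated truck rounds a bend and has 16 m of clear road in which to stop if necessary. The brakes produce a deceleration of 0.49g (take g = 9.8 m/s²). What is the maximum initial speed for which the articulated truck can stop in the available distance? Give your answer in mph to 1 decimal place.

Maximum speed ≈ 27.7 mph

a = 0.49 × 9.8 = 4.802 m/s².
v²/(2a) = d ⇒ v = √(2 × 4.802 × 16) = √153.66 = 12.3960 m/s.
12.3960 m/s ÷ 0.44704 = 27.729 mph.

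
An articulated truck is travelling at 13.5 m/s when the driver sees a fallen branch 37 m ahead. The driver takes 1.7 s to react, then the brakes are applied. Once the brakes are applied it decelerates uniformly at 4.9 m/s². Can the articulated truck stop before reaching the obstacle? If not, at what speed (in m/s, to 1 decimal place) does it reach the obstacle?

No — it strikes the obstacle at 6.7 m/s

Reaction distance = 13.5000 × 1.7 = 22.950 m.
Braking distance needed to stop: v²/(2a) = 182.250 / 9.800 = 18.597 m, so total needed = 22.950 + 18.597 = 41.547 m > 37 m — it cannot stop.
Distance remaining when braking begins: 37 − 22.950 = 14.050 m.
v² = v₀² − 2a·d = 182.250 − 2 × 4.900 × 14.050 = 44.560 m²/s².
v = √44.560 = 6.675 m/s.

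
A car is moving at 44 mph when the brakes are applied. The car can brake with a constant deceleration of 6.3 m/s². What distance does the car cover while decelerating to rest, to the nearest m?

44 mph × 0.44704 = 19.6698 m/s.
Braking distance = v²/(2a) = 19.6698² / (2 × 6.300) = 386.901 / 12.600 = 30.706 m.

Braking distance ≈ 31 m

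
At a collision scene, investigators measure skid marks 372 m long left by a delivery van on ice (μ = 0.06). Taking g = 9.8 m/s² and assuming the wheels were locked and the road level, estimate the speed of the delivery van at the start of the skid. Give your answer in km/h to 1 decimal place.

Initial speed ≈ 75.3 km/h

Deceleration a = μg = 0.06 × 9.8 = 0.588 m/s².
v = √(2a·d) = √(2 × 0.588 × 372) = √437.472 = 20.9158 m/s.
= 20.9158 × 3.6 = 75.297 km/h.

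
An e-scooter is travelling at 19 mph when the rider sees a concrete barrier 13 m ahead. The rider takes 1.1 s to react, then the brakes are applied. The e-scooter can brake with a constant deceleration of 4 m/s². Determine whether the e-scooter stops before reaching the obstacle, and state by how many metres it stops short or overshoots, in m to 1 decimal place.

No — it overshoots by 5.4 m

19 mph × 0.44704 = 8.4938 m/s.
Reaction distance = 8.4938 × 1.1 = 9.343 m.
Braking distance = v²/(2a) = 72.145 / 8.000 = 9.018 m.
Total stopping distance = 9.343 + 9.018 = 18.361 m, vs 13 m available — it cannot stop in time and overshoots by 18.361 − 13 = 5.361 m.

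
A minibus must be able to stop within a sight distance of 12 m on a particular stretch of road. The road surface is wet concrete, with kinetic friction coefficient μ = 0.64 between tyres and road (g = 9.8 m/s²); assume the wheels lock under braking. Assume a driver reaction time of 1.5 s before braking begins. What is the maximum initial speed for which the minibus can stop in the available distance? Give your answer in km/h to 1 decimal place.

a = μg = 0.64 × 9.8 = 6.272 m/s².
Stopping distance: v·t_r + v²/(2a) = 12 with t_r = 1.5 s and a = 6.272 m/s².
So v² + 18.816 v − 150.53 = 0.
Positive root: v = −a·t_r + √((a·t_r)² + 2a·d) = −9.408 + √(88.510 + 150.53) = 6.0529 m/s.
6.0529 m/s × 3.6 = 21.790 km/h.

Maximum speed ≈ 21.8 km/h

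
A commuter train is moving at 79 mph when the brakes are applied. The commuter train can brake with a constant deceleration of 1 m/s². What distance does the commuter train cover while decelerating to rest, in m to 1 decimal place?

79 mph × 0.44704 = 35.3162 m/s.
Braking distance = v²/(2a) = 35.3162² / (2 × 1.000) = 1247.234 / 2.000 = 623.617 m.

Braking distance ≈ 623.6 m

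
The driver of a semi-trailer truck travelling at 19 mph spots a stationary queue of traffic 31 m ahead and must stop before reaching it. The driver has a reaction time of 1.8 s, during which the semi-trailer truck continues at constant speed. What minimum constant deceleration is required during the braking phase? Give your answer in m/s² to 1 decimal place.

19 mph × 0.44704 = 8.4938 m/s.
Distance covered during reaction = 8.4938 × 1.8 = 15.289 m.
Distance available for braking: 31 − 15.289 = 15.711 m.
v² = 2a·d ⇒ a = v²/(2d) = 8.4938² / (2 × 15.711) = 72.145 / 31.422 = 2.2960 m/s².

Required deceleration ≈ 2.3 m/s²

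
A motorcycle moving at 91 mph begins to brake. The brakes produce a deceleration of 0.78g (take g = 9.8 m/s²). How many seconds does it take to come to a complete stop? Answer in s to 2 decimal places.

Braking time ≈ 5.32 s

91 mph × 0.44704 = 40.6806 m/s.
a = 0.78 × 9.8 = 7.644 m/s².
Braking time = v/a = 40.6806 / 7.644 = 5.322 s.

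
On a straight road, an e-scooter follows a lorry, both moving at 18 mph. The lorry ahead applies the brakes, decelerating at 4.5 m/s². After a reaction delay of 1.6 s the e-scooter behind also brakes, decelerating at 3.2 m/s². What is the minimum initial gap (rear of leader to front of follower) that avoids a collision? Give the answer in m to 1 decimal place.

18 mph × 0.44704 = 8.0467 m/s.
Leader travels v²/(2a_L) = 64.749 / 9.000 = 7.194 m before stopping.
Follower covers v·t_r = 8.0467 × 1.6 = 12.875 m while reacting, then v²/(2a_F) = 64.749 / 6.400 = 10.117 m while braking, for a total of 12.875 + 10.117 = 22.992 m.
Since a_F ≤ a_L and the follower starts braking later, the follower is never slower than the leader, so the closest approach is when both have stopped.
Minimum gap = 22.992 − 7.194 = 15.798 m.

Minimum gap ≈ 15.8 m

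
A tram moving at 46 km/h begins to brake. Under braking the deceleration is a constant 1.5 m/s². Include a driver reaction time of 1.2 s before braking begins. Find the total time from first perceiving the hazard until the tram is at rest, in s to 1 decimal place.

46 km/h ÷ 3.6 = 12.7778 m/s.
Braking time = v/a = 12.7778 / 1.500 = 8.519 s.
Total = 1.2 + 8.519 = 9.719 s.

Total time ≈ 9.7 s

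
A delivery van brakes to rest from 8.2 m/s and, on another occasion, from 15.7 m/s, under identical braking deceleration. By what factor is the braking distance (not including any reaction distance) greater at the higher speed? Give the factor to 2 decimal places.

Braking distance d = v²/(2a), so with a fixed, d ∝ v².
Factor = (15.7/8.2)² = 1.9146² = 3.6657.

Factor ≈ 3.67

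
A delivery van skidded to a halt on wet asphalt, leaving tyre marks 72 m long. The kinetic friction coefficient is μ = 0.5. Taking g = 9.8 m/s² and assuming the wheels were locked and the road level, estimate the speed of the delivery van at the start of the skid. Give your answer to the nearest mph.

Deceleration a = μg = 0.5 × 9.8 = 4.900 m/s².
v = √(2a·d) = √(2 × 4.900 × 72) = √705.600 = 26.5631 m/s.
= 26.5631 ÷ 0.44704 = 59.420 mph.

Initial speed ≈ 59 mph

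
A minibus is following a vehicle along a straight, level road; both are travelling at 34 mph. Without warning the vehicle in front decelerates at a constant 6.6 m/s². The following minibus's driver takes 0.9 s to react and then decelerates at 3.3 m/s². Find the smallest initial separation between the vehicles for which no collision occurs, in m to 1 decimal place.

34 mph × 0.44704 = 15.1994 m/s.
Leader travels v²/(2a_L) = 231.022 / 13.200 = 17.502 m before stopping.
Follower covers v·t_r = 15.1994 × 0.9 = 13.679 m while reacting, then v²/(2a_F) = 231.022 / 6.600 = 35.003 m while braking, for a total of 13.679 + 35.003 = 48.682 m.
Since a_F ≤ a_L and the follower starts braking later, the follower is never slower than the leader, so the closest approach is when both have stopped.
Minimum gap = 48.682 − 17.502 = 31.180 m.

Minimum gap ≈ 31.2 m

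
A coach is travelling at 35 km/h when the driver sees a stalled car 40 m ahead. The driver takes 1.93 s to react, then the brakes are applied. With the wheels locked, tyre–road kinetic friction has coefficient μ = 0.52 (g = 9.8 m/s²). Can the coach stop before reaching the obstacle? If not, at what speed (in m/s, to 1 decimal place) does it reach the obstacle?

35 km/h ÷ 3.6 = 9.7222 m/s.
a = μg = 0.52 × 9.8 = 5.096 m/s².
Reaction distance = 9.7222 × 1.93 = 18.764 m.
Braking distance = v²/(2a) = 94.521 / 10.192 = 9.274 m.
Total stopping distance = 18.764 + 9.274 = 28.038 m, vs 40 m available — it stops with 40 − 28.038 = 11.962 m to spare.

Yes — it stops about 12.0 m short of the obstacle, so it never reaches it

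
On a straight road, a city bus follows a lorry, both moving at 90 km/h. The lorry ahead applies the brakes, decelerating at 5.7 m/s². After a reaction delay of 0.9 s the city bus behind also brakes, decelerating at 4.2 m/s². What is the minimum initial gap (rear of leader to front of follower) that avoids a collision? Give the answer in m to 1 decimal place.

90 km/h ÷ 3.6 = 25.0000 m/s.
Leader travels v²/(2a_L) = 625.000 / 11.400 = 54.825 m before stopping.
Follower covers v·t_r = 25.0000 × 0.9 = 22.500 m while reacting, then v²/(2a_F) = 625.000 / 8.400 = 74.405 m while braking, for a total of 22.500 + 74.405 = 96.905 m.
Since a_F ≤ a_L and the follower starts braking later, the follower is never slower than the leader, so the closest approach is when both have stopped.
Minimum gap = 96.905 − 54.825 = 42.080 m.

Minimum gap ≈ 42.1 m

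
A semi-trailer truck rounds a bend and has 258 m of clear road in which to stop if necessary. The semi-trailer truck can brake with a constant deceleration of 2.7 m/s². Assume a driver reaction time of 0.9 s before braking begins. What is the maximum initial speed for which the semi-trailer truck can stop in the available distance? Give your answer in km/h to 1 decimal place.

Stopping distance: v·t_r + v²/(2a) = 258 with t_r = 0.9 s and a = 2.700 m/s².
So v² + 4.860 v − 1393.20 = 0.
Positive root: v = −a·t_r + √((a·t_r)² + 2a·d) = −2.430 + √(5.905 + 1393.20) = 34.9746 m/s.
34.9746 m/s × 3.6 = 125.909 km/h.

Maximum speed ≈ 125.9 km/h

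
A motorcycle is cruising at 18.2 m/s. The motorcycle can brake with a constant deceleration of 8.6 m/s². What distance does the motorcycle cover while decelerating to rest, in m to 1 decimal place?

Braking distance = v²/(2a) = 18.2000² / (2 × 8.600) = 331.240 / 17.200 = 19.258 m.

Braking distance ≈ 19.3 m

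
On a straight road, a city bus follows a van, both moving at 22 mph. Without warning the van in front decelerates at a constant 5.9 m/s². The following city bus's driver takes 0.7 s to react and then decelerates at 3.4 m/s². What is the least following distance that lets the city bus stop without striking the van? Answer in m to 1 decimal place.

Minimum gap ≈ 12.9 m

22 mph × 0.44704 = 9.8349 m/s.
Leader travels v²/(2a_L) = 96.725 / 11.800 = 8.197 m before stopping.
Follower covers v·t_r = 9.8349 × 0.7 = 6.884 m while reacting, then v²/(2a_F) = 96.725 / 6.800 = 14.224 m while braking, for a total of 6.884 + 14.224 = 21.108 m.
Since a_F ≤ a_L and the follower starts braking later, the follower is never slower than the leader, so the closest approach is when both have stopped.
Minimum gap = 21.108 − 8.197 = 12.911 m.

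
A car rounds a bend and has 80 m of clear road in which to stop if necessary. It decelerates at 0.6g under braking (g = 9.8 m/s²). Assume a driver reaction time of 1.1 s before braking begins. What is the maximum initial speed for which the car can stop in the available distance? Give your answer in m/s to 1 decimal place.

Maximum speed ≈ 24.9 m/s

a = 0.6 × 9.8 = 5.880 m/s².
Stopping distance: v·t_r + v²/(2a) = 80 with t_r = 1.1 s and a = 5.880 m/s².
So v² + 12.936 v − 940.80 = 0.
Positive root: v = −a·t_r + √((a·t_r)² + 2a·d) = −6.468 + √(41.835 + 940.80) = 24.8790 m/s.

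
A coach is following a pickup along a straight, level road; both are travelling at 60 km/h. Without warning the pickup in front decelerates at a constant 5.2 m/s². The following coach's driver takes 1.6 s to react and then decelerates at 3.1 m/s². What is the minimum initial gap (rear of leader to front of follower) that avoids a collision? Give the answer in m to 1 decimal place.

60 km/h ÷ 3.6 = 16.6667 m/s.
Leader travels v²/(2a_L) = 277.779 / 10.400 = 26.710 m before stopping.
Follower covers v·t_r = 16.6667 × 1.6 = 26.667 m while reacting, then v²/(2a_F) = 277.779 / 6.200 = 44.803 m while braking, for a total of 26.667 + 44.803 = 71.470 m.
Since a_F ≤ a_L and the follower starts braking later, the follower is never slower than the leader, so the closest approach is when both have stopped.
Minimum gap = 71.470 − 26.710 = 44.760 m.

Minimum gap ≈ 44.8 m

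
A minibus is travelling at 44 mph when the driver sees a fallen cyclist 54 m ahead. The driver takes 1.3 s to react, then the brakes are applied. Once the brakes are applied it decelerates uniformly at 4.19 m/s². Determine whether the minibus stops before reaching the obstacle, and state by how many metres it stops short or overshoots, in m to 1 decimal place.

44 mph × 0.44704 = 19.6698 m/s.
Reaction distance = 19.6698 × 1.3 = 25.571 m.
Braking distance = v²/(2a) = 386.901 / 8.380 = 46.170 m.
Total stopping distance = 25.571 + 46.170 = 71.741 m, vs 54 m available — it cannot stop in time and overshoots by 71.741 − 54 = 17.741 m.

No — it overshoots by 17.7 m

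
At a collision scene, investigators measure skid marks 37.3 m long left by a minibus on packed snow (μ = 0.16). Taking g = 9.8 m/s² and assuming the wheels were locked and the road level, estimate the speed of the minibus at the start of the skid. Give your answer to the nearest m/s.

Deceleration a = μg = 0.16 × 9.8 = 1.568 m/s².
v = √(2a·d) = √(2 × 1.568 × 37.3) = √116.973 = 10.8154 m/s.

Initial speed ≈ 11 m/s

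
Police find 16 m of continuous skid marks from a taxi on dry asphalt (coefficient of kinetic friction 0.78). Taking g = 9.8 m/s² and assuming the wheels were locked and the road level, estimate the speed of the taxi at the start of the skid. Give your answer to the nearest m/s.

Deceleration a = μg = 0.78 × 9.8 = 7.644 m/s².
v = √(2a·d) = √(2 × 7.644 × 16) = √244.608 = 15.6399 m/s.

Initial speed ≈ 16 m/s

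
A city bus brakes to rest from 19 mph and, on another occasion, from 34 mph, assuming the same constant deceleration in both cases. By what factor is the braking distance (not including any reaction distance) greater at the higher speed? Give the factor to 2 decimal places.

Braking distance d = v²/(2a), so with a fixed, d ∝ v².
Factor = (34/19)² = 1.7895² = 3.2023.

Factor ≈ 3.20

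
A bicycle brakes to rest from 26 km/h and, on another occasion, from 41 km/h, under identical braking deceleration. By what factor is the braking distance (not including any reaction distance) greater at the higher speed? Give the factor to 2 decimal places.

Braking distance d = v²/(2a), so with a fixed, d ∝ v².
Factor = (41/26)² = 1.5769² = 2.4866.

Factor ≈ 2.49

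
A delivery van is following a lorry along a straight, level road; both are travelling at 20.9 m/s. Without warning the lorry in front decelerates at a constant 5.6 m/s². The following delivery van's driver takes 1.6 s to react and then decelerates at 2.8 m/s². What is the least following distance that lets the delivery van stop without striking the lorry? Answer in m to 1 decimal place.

Minimum gap ≈ 72.4 m

Leader travels v²/(2a_L) = 436.810 / 11.200 = 39.001 m before stopping.
Follower covers v·t_r = 20.9000 × 1.6 = 33.440 m while reacting, then v²/(2a_F) = 436.810 / 5.600 = 78.002 m while braking, for a total of 33.440 + 78.002 = 111.442 m.
Since a_F ≤ a_L and the follower starts braking later, the follower is never slower than the leader, so the closest approach is when both have stopped.
Minimum gap = 111.442 − 39.001 = 72.441 m.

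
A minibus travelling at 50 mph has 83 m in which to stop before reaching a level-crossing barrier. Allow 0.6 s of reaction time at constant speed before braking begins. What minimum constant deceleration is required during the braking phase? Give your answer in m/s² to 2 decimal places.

50 mph × 0.44704 = 22.3520 m/s.
Distance covered during reaction = 22.3520 × 0.6 = 13.411 m.
Distance available for braking: 83 − 13.411 = 69.589 m.
v² = 2a·d ⇒ a = v²/(2d) = 22.3520² / (2 × 69.589) = 499.612 / 139.178 = 3.5897 m/s².

Required deceleration ≈ 3.59 m/s²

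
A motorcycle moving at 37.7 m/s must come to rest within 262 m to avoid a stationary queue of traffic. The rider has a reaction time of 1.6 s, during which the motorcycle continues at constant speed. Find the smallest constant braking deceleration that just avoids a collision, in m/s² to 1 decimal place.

Required deceleration ≈ 3.5 m/s²

Distance covered during reaction = 37.7000 × 1.6 = 60.320 m.
Distance available for braking: 262 − 60.320 = 201.680 m.
v² = 2a·d ⇒ a = v²/(2d) = 37.7000² / (2 × 201.680) = 1421.290 / 403.360 = 3.5236 m/s².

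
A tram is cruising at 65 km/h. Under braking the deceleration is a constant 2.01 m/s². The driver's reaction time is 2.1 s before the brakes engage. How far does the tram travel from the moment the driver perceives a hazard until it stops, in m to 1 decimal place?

65 km/h ÷ 3.6 = 18.0556 m/s.
Reaction distance = v·t_r = 18.0556 × 2.1 = 37.917 m.
Braking distance = v²/(2a) = 18.0556² / (2 × 2.010) = 326.005 / 4.020 = 81.096 m.
Total = 37.917 + 81.096 = 119.013 m.

Total stopping distance ≈ 119.0 m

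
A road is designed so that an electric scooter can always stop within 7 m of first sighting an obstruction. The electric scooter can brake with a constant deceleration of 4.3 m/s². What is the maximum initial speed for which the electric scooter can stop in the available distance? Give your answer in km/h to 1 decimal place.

v²/(2a) = d ⇒ v = √(2 × 4.300 × 7) = √60.20 = 7.7589 m/s.
7.7589 m/s × 3.6 = 27.932 km/h.

Maximum speed ≈ 27.9 km/h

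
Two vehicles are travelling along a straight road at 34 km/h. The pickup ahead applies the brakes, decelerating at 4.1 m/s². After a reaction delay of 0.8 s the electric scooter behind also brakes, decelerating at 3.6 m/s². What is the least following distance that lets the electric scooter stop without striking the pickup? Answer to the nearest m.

34 km/h ÷ 3.6 = 9.4444 m/s.
Leader travels v²/(2a_L) = 89.197 / 8.200 = 10.878 m before stopping.
Follower covers v·t_r = 9.4444 × 0.8 = 7.556 m while reacting, then v²/(2a_F) = 89.197 / 7.200 = 12.388 m while braking, for a total of 7.556 + 12.388 = 19.944 m.
Since a_F ≤ a_L and the follower starts braking later, the follower is never slower than the leader, so the closest approach is when both have stopped.
Minimum gap = 19.944 − 10.878 = 9.066 m.

Minimum gap ≈ 9 m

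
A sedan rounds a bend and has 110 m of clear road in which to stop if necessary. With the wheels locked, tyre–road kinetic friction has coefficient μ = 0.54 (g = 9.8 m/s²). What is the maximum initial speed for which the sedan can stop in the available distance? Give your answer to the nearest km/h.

a = μg = 0.54 × 9.8 = 5.292 m/s².
v²/(2a) = d ⇒ v = √(2 × 5.292 × 110) = √1164.24 = 34.1210 m/s.
34.1210 m/s × 3.6 = 122.836 km/h.

Maximum speed ≈ 123 km/h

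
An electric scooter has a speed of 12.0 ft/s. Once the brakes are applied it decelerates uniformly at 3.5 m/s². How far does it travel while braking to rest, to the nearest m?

12 ft/s × 0.3048 = 3.6576 m/s.
Braking distance = v²/(2a) = 3.6576² / (2 × 3.500) = 13.378 / 7.000 = 1.911 m.

Braking distance ≈ 2 m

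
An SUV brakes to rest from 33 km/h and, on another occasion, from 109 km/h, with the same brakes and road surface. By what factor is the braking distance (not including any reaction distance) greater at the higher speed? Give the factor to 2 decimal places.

Factor ≈ 10.91

Braking distance d = v²/(2a), so with a fixed, d ∝ v².
Factor = (109/33)² = 3.3030² = 10.9098.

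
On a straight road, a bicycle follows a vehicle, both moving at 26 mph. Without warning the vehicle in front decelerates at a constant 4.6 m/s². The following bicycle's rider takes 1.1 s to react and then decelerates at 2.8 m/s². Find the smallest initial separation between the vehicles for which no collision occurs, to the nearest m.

Minimum gap ≈ 22 m

26 mph × 0.44704 = 11.6230 m/s.
Leader travels v²/(2a_L) = 135.094 / 9.200 = 14.684 m before stopping.
Follower covers v·t_r = 11.6230 × 1.1 = 12.785 m while reacting, then v²/(2a_F) = 135.094 / 5.600 = 24.124 m while braking, for a total of 12.785 + 24.124 = 36.909 m.
Since a_F ≤ a_L and the follower starts braking later, the follower is never slower than the leader, so the closest approach is when both have stopped.
Minimum gap = 36.909 − 14.684 = 22.225 m.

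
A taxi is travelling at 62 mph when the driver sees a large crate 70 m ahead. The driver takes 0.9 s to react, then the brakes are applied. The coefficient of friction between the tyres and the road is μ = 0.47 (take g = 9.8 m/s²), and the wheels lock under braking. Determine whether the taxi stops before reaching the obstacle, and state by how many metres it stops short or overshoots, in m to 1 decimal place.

62 mph × 0.44704 = 27.7165 m/s.
a = μg = 0.47 × 9.8 = 4.606 m/s².
Reaction distance = 27.7165 × 0.9 = 24.945 m.
Braking distance = v²/(2a) = 768.204 / 9.212 = 83.392 m.
Total stopping distance = 24.945 + 83.392 = 108.337 m, vs 70 m available — it cannot stop in time and overshoots by 108.337 − 70 = 38.337 m.

No — it overshoots by 38.3 m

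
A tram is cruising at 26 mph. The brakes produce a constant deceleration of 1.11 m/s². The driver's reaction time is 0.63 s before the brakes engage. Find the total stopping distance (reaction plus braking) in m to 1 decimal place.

26 mph × 0.44704 = 11.6230 m/s.
Reaction distance = v·t_r = 11.6230 × 0.63 = 7.322 m.
Braking distance = v²/(2a) = 11.6230² / (2 × 1.110) = 135.094 / 2.220 = 60.853 m.
Total = 7.322 + 60.853 = 68.175 m.

Total stopping distance ≈ 68.2 m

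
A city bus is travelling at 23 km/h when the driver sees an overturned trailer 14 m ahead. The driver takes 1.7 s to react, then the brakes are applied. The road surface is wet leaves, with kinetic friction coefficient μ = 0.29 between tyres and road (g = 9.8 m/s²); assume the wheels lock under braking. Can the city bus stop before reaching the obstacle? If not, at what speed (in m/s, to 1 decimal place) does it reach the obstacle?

No — it strikes the obstacle at 4.8 m/s

23 km/h ÷ 3.6 = 6.3889 m/s.
a = μg = 0.29 × 9.8 = 2.842 m/s².
Reaction distance = 6.3889 × 1.7 = 10.861 m.
Braking distance needed to stop: v²/(2a) = 40.818 / 5.684 = 7.181 m, so total needed = 10.861 + 7.181 = 18.042 m > 14 m — it cannot stop.
Distance remaining when braking begins: 14 − 10.861 = 3.139 m.
v² = v₀² − 2a·d = 40.818 − 2 × 2.842 × 3.139 = 22.976 m²/s².
v = √22.976 = 4.793 m/s.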